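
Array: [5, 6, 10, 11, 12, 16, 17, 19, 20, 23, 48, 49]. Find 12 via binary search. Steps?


Search for 12:
[0,11] mid=5 arr[5]=16
[0,4] mid=2 arr[2]=10
[3,4] mid=3 arr[3]=11
[4,4] mid=4 arr[4]=12
Total: 4 comparisons


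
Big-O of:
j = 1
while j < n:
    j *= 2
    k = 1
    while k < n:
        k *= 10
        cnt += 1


Per nesting level: O(log n) * O(log n) = O((log n)^2)
Complexity: O((log n)^2)


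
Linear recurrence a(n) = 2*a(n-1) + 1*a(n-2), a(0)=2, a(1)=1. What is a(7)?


Build bottom-up:
...a(5)=53, a(6)=128, a(7)=2*128+1*53=309


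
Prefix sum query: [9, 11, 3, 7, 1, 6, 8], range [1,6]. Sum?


Prefix sums: [0, 9, 20, 23, 30, 31, 37, 45]
Sum[1..6] = prefix[7] - prefix[1] = 45 - 9 = 36


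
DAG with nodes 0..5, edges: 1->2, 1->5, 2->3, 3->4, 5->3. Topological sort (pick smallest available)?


Kahn's algorithm, process smallest node first
Order: [0, 1, 2, 5, 3, 4]


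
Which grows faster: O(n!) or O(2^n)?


exponential grows slower than factorial
O(2^n) is asymptotically smaller; O(n!) grows faster


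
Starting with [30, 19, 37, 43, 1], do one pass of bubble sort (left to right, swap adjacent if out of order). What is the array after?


After one pass: [19, 30, 37, 1, 43]


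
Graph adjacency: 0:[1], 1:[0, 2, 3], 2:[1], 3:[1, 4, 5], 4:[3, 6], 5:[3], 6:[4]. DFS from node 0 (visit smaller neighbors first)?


DFS stack-based: start with [0]
Visit order: [0, 1, 2, 3, 4, 6, 5]


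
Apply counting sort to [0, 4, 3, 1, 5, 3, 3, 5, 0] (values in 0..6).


Count array: [2, 1, 0, 3, 1, 2, 0]
Reconstruct: [0, 0, 1, 3, 3, 3, 4, 5, 5]


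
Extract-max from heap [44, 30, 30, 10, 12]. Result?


Max = 44
Replace root with last, heapify down
Resulting heap: [30, 12, 30, 10]


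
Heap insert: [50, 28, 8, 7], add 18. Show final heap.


Append 18: [50, 28, 8, 7, 18]
Bubble up: no swaps needed
Result: [50, 28, 8, 7, 18]


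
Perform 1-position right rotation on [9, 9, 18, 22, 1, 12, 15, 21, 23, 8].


Right rotate by 1: [8, 9, 9, 18, 22, 1, 12, 15, 21, 23]


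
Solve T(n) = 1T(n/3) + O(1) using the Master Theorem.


a=1, b=3, c=0. log_3(1)=0 = c=0. Case 2: O(n^c log n) = O(log n)
Complexity: O(log n)


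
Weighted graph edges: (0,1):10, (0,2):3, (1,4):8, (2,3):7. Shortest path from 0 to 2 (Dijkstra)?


Dijkstra from 0:
Distances: {0: 0, 1: 10, 2: 3, 3: 10, 4: 18}
Shortest distance to 2 = 3, path = [0, 2]


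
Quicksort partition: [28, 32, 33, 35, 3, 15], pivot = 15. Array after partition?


Elements <= 15 go left of pivot.
Result: [3, 15, 33, 35, 28, 32], pivot at index 1


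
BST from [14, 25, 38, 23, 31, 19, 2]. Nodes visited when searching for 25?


BST root = 14
Search for 25: compare at each node
Path: [14, 25]


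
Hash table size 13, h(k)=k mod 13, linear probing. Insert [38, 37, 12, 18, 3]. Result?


Insertions: 38->slot 12; 37->slot 11; 12->slot 0; 18->slot 5; 3->slot 3
Table: [12, None, None, 3, None, 18, None, None, None, None, None, 37, 38]


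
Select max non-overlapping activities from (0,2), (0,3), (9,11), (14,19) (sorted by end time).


Greedy: pick earliest-ending, then skip overlaps.
Selected (3 activities): [(0, 2), (9, 11), (14, 19)]


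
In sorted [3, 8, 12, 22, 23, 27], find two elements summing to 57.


Two pointers: lo=0, hi=5
No pair sums to 57


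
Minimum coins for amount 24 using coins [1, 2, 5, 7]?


dp[0]=0; dp[i]=1+min(dp[i-c] for c in coins)
...dp[19]=3, dp[20]=4, dp[21]=3, dp[22]=4, dp[23]=4, dp[24]=4
Minimum coins for 24 = 4


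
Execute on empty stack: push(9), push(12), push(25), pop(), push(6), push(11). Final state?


push(9) -> [9]
push(12) -> [9, 12]
push(25) -> [9, 12, 25]
pop() returns 25 -> [9, 12]
push(6) -> [9, 12, 6]
push(11) -> [9, 12, 6, 11]
Final stack (bottom to top): [9, 12, 6, 11]


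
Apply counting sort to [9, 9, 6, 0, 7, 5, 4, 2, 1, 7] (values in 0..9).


Count array: [1, 1, 1, 0, 1, 1, 1, 2, 0, 2]
Reconstruct: [0, 1, 2, 4, 5, 6, 7, 7, 9, 9]


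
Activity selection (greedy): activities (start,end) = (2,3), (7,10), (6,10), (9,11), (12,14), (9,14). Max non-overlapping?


Greedy: pick earliest-ending, then skip overlaps.
Selected (3 activities): [(2, 3), (7, 10), (12, 14)]


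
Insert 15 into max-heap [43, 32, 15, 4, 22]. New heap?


Append 15: [43, 32, 15, 4, 22, 15]
Bubble up: no swaps needed
Result: [43, 32, 15, 4, 22, 15]


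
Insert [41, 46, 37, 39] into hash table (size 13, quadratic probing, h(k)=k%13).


Insertions: 41->slot 2; 46->slot 7; 37->slot 11; 39->slot 0
Table: [39, None, 41, None, None, None, None, 46, None, None, None, 37, None]


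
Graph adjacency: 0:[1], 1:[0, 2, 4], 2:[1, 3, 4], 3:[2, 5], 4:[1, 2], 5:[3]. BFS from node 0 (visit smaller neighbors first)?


BFS queue: start with [0]
Visit order: [0, 1, 2, 4, 3, 5]


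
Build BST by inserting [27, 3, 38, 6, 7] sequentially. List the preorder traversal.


Root = 27; build tree by BST insertion.
Preorder traversal: [27, 3, 6, 7, 38]


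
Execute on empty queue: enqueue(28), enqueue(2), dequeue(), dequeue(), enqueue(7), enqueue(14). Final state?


enqueue(28) -> [28]
enqueue(2) -> [28, 2]
dequeue() returns 28 -> [2]
dequeue() returns 2 -> []
enqueue(7) -> [7]
enqueue(14) -> [7, 14]
Final queue (front to back): [7, 14]


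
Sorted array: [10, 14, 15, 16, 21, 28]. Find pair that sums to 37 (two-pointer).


Two pointers: lo=0, hi=5
Found pair: (16, 21) summing to 37


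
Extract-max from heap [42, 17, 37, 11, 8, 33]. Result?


Max = 42
Replace root with last, heapify down
Resulting heap: [37, 17, 33, 11, 8]


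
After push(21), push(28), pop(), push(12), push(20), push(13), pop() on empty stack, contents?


push(21) -> [21]
push(28) -> [21, 28]
pop() returns 28 -> [21]
push(12) -> [21, 12]
push(20) -> [21, 12, 20]
push(13) -> [21, 12, 20, 13]
pop() returns 13 -> [21, 12, 20]
Final stack (bottom to top): [21, 12, 20]


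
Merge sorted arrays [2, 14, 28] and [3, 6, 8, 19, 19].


Compare heads, take smaller each step.
Merged: [2, 3, 6, 8, 14, 19, 19, 28]


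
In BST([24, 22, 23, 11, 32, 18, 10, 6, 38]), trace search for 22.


BST root = 24
Search for 22: compare at each node
Path: [24, 22]


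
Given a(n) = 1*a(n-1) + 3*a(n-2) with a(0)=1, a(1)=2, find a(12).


Build bottom-up:
...a(10)=3842, a(11)=8843, a(12)=1*8843+3*3842=20369


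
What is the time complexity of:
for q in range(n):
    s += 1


Per nesting level: O(n) = O(n)
Complexity: O(n)


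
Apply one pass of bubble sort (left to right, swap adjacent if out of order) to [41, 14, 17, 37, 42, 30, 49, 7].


After one pass: [14, 17, 37, 41, 30, 42, 7, 49]


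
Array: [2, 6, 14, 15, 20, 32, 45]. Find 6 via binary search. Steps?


Search for 6:
[0,6] mid=3 arr[3]=15
[0,2] mid=1 arr[1]=6
Total: 2 comparisons


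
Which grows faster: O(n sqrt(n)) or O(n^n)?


n^1.5 grows slower than n^n
O(n sqrt(n)) is asymptotically smaller; O(n^n) grows faster


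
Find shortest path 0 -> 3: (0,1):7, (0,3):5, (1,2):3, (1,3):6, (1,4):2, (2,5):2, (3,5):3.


Dijkstra from 0:
Distances: {0: 0, 1: 7, 2: 10, 3: 5, 4: 9, 5: 8}
Shortest distance to 3 = 5, path = [0, 3]


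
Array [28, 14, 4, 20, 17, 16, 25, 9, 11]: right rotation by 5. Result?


Right rotate by 5: [17, 16, 25, 9, 11, 28, 14, 4, 20]


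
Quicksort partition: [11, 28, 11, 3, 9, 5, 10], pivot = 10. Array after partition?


Elements <= 10 go left of pivot.
Result: [3, 9, 5, 10, 28, 11, 11], pivot at index 3


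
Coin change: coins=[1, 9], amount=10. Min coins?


dp[0]=0; dp[i]=1+min(dp[i-c] for c in coins)
...dp[5]=5, dp[6]=6, dp[7]=7, dp[8]=8, dp[9]=1, dp[10]=2
Minimum coins for 10 = 2


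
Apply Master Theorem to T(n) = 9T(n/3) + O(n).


a=9, b=3, c=1. log_3(9)=2 > c=1. Case 1: O(n^log_b(a)) = O(n^2)
Complexity: O(n^2)


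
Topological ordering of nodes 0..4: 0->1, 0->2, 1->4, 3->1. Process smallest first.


Kahn's algorithm, process smallest node first
Order: [0, 2, 3, 1, 4]


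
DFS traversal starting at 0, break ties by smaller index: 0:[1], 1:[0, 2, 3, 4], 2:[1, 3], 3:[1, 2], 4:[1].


DFS stack-based: start with [0]
Visit order: [0, 1, 2, 3, 4]


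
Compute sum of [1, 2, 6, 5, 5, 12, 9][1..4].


Prefix sums: [0, 1, 3, 9, 14, 19, 31, 40]
Sum[1..4] = prefix[5] - prefix[1] = 19 - 1 = 18


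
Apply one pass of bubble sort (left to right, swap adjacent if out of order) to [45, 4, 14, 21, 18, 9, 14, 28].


After one pass: [4, 14, 21, 18, 9, 14, 28, 45]


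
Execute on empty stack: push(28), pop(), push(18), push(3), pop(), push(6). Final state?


push(28) -> [28]
pop() returns 28 -> []
push(18) -> [18]
push(3) -> [18, 3]
pop() returns 3 -> [18]
push(6) -> [18, 6]
Final stack (bottom to top): [18, 6]


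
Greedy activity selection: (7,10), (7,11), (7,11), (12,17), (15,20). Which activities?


Greedy: pick earliest-ending, then skip overlaps.
Selected (2 activities): [(7, 10), (12, 17)]


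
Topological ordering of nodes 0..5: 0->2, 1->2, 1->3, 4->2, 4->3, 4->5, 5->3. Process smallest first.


Kahn's algorithm, process smallest node first
Order: [0, 1, 4, 2, 5, 3]


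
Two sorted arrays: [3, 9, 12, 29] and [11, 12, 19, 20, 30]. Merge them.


Compare heads, take smaller each step.
Merged: [3, 9, 11, 12, 12, 19, 20, 29, 30]


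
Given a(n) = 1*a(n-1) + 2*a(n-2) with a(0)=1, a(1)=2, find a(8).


Build bottom-up:
...a(6)=64, a(7)=128, a(8)=1*128+2*64=256


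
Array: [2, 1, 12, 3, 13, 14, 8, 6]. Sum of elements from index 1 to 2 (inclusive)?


Prefix sums: [0, 2, 3, 15, 18, 31, 45, 53, 59]
Sum[1..2] = prefix[3] - prefix[1] = 15 - 2 = 13


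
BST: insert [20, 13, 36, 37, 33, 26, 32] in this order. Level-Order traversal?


Root = 20; build tree by BST insertion.
Level-Order traversal: [20, 13, 36, 33, 37, 26, 32]


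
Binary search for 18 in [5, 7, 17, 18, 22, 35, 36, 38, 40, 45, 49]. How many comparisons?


Search for 18:
[0,10] mid=5 arr[5]=35
[0,4] mid=2 arr[2]=17
[3,4] mid=3 arr[3]=18
Total: 3 comparisons


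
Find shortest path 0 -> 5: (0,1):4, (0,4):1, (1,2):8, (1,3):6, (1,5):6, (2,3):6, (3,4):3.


Dijkstra from 0:
Distances: {0: 0, 1: 4, 2: 10, 3: 4, 4: 1, 5: 10}
Shortest distance to 5 = 10, path = [0, 1, 5]


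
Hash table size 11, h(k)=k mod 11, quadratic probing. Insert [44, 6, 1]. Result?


Insertions: 44->slot 0; 6->slot 6; 1->slot 1
Table: [44, 1, None, None, None, None, 6, None, None, None, None]


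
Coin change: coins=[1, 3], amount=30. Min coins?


dp[0]=0; dp[i]=1+min(dp[i-c] for c in coins)
...dp[25]=9, dp[26]=10, dp[27]=9, dp[28]=10, dp[29]=11, dp[30]=10
Minimum coins for 30 = 10


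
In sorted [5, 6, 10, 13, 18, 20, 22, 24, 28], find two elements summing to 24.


Two pointers: lo=0, hi=8
Found pair: (6, 18) summing to 24


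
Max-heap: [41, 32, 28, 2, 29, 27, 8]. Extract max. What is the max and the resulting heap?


Max = 41
Replace root with last, heapify down
Resulting heap: [32, 29, 28, 2, 8, 27]


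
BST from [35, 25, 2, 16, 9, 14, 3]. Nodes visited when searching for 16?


BST root = 35
Search for 16: compare at each node
Path: [35, 25, 2, 16]


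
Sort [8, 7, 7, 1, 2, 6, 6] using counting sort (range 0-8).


Count array: [0, 1, 1, 0, 0, 0, 2, 2, 1]
Reconstruct: [1, 2, 6, 6, 7, 7, 8]


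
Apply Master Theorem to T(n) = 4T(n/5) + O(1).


a=4, b=5, c=0. log_5(4)=0.861 > c=0. Case 1: O(n^log_b(a)) = O(n^0.861)
Complexity: O(n^0.861)


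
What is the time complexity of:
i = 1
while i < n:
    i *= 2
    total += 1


Per nesting level: O(log n) = O(log n)
Complexity: O(log n)


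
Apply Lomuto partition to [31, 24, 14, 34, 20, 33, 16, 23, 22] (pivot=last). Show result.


Elements <= 22 go left of pivot.
Result: [14, 20, 16, 22, 24, 33, 31, 23, 34], pivot at index 3


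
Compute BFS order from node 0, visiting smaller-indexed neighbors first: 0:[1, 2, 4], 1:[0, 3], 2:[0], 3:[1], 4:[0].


BFS queue: start with [0]
Visit order: [0, 1, 2, 4, 3]


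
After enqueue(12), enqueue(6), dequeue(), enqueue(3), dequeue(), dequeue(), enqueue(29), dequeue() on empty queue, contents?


enqueue(12) -> [12]
enqueue(6) -> [12, 6]
dequeue() returns 12 -> [6]
enqueue(3) -> [6, 3]
dequeue() returns 6 -> [3]
dequeue() returns 3 -> []
enqueue(29) -> [29]
dequeue() returns 29 -> []
Final queue (front to back): []


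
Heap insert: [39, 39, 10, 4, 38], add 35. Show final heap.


Append 35: [39, 39, 10, 4, 38, 35]
Bubble up: swap idx 5(35) with idx 2(10)
Result: [39, 39, 35, 4, 38, 10]


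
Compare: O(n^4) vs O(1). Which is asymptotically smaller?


constant grows slower than quartic
O(1) is asymptotically smaller; O(n^4) grows faster


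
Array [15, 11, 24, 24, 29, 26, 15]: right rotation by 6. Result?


Right rotate by 6: [11, 24, 24, 29, 26, 15, 15]


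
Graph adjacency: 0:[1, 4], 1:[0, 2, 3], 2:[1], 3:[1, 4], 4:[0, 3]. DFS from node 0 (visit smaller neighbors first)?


DFS stack-based: start with [0]
Visit order: [0, 1, 2, 3, 4]


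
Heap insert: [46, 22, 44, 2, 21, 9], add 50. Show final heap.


Append 50: [46, 22, 44, 2, 21, 9, 50]
Bubble up: swap idx 6(50) with idx 2(44); swap idx 2(50) with idx 0(46)
Result: [50, 22, 46, 2, 21, 9, 44]


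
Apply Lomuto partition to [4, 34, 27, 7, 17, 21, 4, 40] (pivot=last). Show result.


Elements <= 40 go left of pivot.
Result: [4, 34, 27, 7, 17, 21, 4, 40], pivot at index 7


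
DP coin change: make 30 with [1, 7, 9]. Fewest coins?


dp[0]=0; dp[i]=1+min(dp[i-c] for c in coins)
...dp[25]=3, dp[26]=4, dp[27]=3, dp[28]=4, dp[29]=5, dp[30]=4
Minimum coins for 30 = 4


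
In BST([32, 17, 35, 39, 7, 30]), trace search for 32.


BST root = 32
Search for 32: compare at each node
Path: [32]


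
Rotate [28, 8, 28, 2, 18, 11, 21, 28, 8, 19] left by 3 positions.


Left rotate by 3: [2, 18, 11, 21, 28, 8, 19, 28, 8, 28]


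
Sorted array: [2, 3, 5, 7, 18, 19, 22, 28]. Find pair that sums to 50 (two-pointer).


Two pointers: lo=0, hi=7
Found pair: (22, 28) summing to 50


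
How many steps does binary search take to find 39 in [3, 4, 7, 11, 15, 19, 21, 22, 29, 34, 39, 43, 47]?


Search for 39:
[0,12] mid=6 arr[6]=21
[7,12] mid=9 arr[9]=34
[10,12] mid=11 arr[11]=43
[10,10] mid=10 arr[10]=39
Total: 4 comparisons


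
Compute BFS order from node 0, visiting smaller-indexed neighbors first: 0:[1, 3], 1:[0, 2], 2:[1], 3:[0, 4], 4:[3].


BFS queue: start with [0]
Visit order: [0, 1, 3, 2, 4]


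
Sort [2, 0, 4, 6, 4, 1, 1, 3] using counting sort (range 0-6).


Count array: [1, 2, 1, 1, 2, 0, 1]
Reconstruct: [0, 1, 1, 2, 3, 4, 4, 6]


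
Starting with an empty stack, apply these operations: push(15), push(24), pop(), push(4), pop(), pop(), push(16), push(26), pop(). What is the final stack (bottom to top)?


push(15) -> [15]
push(24) -> [15, 24]
pop() returns 24 -> [15]
push(4) -> [15, 4]
pop() returns 4 -> [15]
pop() returns 15 -> []
push(16) -> [16]
push(26) -> [16, 26]
pop() returns 26 -> [16]
Final stack (bottom to top): [16]


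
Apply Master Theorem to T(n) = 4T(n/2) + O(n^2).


a=4, b=2, c=2. log_2(4)=2 = c=2. Case 2: O(n^c log n) = O(n^2 log n)
Complexity: O(n^2 log n)


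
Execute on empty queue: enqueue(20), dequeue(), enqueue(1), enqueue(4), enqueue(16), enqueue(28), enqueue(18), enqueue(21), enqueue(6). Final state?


enqueue(20) -> [20]
dequeue() returns 20 -> []
enqueue(1) -> [1]
enqueue(4) -> [1, 4]
enqueue(16) -> [1, 4, 16]
enqueue(28) -> [1, 4, 16, 28]
enqueue(18) -> [1, 4, 16, 28, 18]
enqueue(21) -> [1, 4, 16, 28, 18, 21]
enqueue(6) -> [1, 4, 16, 28, 18, 21, 6]
Final queue (front to back): [1, 4, 16, 28, 18, 21, 6]


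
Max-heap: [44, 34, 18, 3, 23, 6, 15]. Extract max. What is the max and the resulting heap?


Max = 44
Replace root with last, heapify down
Resulting heap: [34, 23, 18, 3, 15, 6]


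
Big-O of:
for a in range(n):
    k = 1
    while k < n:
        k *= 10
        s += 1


Per nesting level: O(n) * O(log n) = O(n log n)
Complexity: O(n log n)


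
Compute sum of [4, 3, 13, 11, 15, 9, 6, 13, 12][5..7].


Prefix sums: [0, 4, 7, 20, 31, 46, 55, 61, 74, 86]
Sum[5..7] = prefix[8] - prefix[5] = 74 - 46 = 28


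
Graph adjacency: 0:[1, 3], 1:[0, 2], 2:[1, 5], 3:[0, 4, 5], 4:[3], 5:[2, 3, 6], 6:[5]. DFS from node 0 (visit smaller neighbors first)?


DFS stack-based: start with [0]
Visit order: [0, 1, 2, 5, 3, 4, 6]


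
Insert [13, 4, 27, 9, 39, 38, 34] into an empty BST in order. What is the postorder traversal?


Root = 13; build tree by BST insertion.
Postorder traversal: [9, 4, 34, 38, 39, 27, 13]


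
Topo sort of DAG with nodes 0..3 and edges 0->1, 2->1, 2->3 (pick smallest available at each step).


Kahn's algorithm, process smallest node first
Order: [0, 2, 1, 3]


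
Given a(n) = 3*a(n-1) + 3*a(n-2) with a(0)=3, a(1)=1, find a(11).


Build bottom-up:
...a(9)=119151, a(10)=451737, a(11)=3*451737+3*119151=1712664


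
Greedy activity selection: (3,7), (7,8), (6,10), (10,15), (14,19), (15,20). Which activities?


Greedy: pick earliest-ending, then skip overlaps.
Selected (4 activities): [(3, 7), (7, 8), (10, 15), (15, 20)]


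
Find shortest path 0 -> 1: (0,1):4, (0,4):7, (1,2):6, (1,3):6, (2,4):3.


Dijkstra from 0:
Distances: {0: 0, 1: 4, 2: 10, 3: 10, 4: 7}
Shortest distance to 1 = 4, path = [0, 1]


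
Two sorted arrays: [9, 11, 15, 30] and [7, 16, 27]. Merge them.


Compare heads, take smaller each step.
Merged: [7, 9, 11, 15, 16, 27, 30]


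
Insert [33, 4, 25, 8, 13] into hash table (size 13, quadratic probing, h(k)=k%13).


Insertions: 33->slot 7; 4->slot 4; 25->slot 12; 8->slot 8; 13->slot 0
Table: [13, None, None, None, 4, None, None, 33, 8, None, None, None, 25]


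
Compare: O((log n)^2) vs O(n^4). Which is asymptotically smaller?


polylogarithmic grows slower than quartic
O((log n)^2) is asymptotically smaller; O(n^4) grows faster


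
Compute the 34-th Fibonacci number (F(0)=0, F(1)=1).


F(n)=F(n-1)+F(n-2)
...F(32)=2178309, F(33)=3524578, F(34)=5702887


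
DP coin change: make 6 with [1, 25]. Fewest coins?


dp[0]=0; dp[i]=1+min(dp[i-c] for c in coins)
...dp[1]=1, dp[2]=2, dp[3]=3, dp[4]=4, dp[5]=5, dp[6]=6
Minimum coins for 6 = 6


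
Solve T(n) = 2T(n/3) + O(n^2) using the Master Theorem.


a=2, b=3, c=2. log_3(2)=0.631 < c=2. Case 3: O(n^c) = O(n^2)
Complexity: O(n^2)


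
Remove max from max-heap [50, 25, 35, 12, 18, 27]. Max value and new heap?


Max = 50
Replace root with last, heapify down
Resulting heap: [35, 25, 27, 12, 18]


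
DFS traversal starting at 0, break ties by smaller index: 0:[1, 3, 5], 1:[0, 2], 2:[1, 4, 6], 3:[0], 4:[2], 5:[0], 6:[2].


DFS stack-based: start with [0]
Visit order: [0, 1, 2, 4, 6, 3, 5]


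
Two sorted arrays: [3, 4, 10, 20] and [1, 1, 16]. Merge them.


Compare heads, take smaller each step.
Merged: [1, 1, 3, 4, 10, 16, 20]


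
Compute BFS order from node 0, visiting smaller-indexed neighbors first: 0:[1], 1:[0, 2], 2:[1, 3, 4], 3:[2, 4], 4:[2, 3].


BFS queue: start with [0]
Visit order: [0, 1, 2, 3, 4]


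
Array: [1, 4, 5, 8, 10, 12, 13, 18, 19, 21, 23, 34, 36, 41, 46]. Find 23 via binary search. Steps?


Search for 23:
[0,14] mid=7 arr[7]=18
[8,14] mid=11 arr[11]=34
[8,10] mid=9 arr[9]=21
[10,10] mid=10 arr[10]=23
Total: 4 comparisons


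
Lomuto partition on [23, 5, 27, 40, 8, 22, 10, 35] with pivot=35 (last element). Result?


Elements <= 35 go left of pivot.
Result: [23, 5, 27, 8, 22, 10, 35, 40], pivot at index 6


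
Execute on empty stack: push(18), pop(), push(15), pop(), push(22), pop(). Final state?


push(18) -> [18]
pop() returns 18 -> []
push(15) -> [15]
pop() returns 15 -> []
push(22) -> [22]
pop() returns 22 -> []
Final stack (bottom to top): []


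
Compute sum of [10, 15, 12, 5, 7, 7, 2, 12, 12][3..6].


Prefix sums: [0, 10, 25, 37, 42, 49, 56, 58, 70, 82]
Sum[3..6] = prefix[7] - prefix[3] = 58 - 37 = 21


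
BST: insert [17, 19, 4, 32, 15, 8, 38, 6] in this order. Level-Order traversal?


Root = 17; build tree by BST insertion.
Level-Order traversal: [17, 4, 19, 15, 32, 8, 38, 6]


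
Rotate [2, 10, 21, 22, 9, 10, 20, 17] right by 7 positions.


Right rotate by 7: [10, 21, 22, 9, 10, 20, 17, 2]


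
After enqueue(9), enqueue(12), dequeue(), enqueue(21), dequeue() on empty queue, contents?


enqueue(9) -> [9]
enqueue(12) -> [9, 12]
dequeue() returns 9 -> [12]
enqueue(21) -> [12, 21]
dequeue() returns 12 -> [21]
Final queue (front to back): [21]


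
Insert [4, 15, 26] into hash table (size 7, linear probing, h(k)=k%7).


Insertions: 4->slot 4; 15->slot 1; 26->slot 5
Table: [None, 15, None, None, 4, 26, None]


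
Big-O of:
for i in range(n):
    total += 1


Per nesting level: O(n) = O(n)
Complexity: O(n)


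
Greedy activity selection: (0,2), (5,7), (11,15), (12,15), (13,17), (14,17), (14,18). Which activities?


Greedy: pick earliest-ending, then skip overlaps.
Selected (3 activities): [(0, 2), (5, 7), (11, 15)]


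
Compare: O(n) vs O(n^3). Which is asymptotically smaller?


linear grows slower than cubic
O(n) is asymptotically smaller; O(n^3) grows faster


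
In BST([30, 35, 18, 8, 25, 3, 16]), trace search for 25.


BST root = 30
Search for 25: compare at each node
Path: [30, 18, 25]


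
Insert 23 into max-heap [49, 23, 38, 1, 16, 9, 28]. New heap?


Append 23: [49, 23, 38, 1, 16, 9, 28, 23]
Bubble up: swap idx 7(23) with idx 3(1)
Result: [49, 23, 38, 23, 16, 9, 28, 1]


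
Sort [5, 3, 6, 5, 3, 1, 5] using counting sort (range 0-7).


Count array: [0, 1, 0, 2, 0, 3, 1, 0]
Reconstruct: [1, 3, 3, 5, 5, 5, 6]


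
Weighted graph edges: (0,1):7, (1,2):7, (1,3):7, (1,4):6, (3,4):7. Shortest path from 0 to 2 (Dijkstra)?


Dijkstra from 0:
Distances: {0: 0, 1: 7, 2: 14, 3: 14, 4: 13}
Shortest distance to 2 = 14, path = [0, 1, 2]


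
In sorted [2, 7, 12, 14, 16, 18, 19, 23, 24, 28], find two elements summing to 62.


Two pointers: lo=0, hi=9
No pair sums to 62


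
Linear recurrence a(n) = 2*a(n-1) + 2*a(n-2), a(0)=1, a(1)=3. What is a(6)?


Build bottom-up:
...a(4)=60, a(5)=164, a(6)=2*164+2*60=448


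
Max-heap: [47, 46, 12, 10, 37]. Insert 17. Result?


Append 17: [47, 46, 12, 10, 37, 17]
Bubble up: swap idx 5(17) with idx 2(12)
Result: [47, 46, 17, 10, 37, 12]


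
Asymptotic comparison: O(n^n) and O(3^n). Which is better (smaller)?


exponential (base 3) grows slower than n^n
O(3^n) is asymptotically smaller; O(n^n) grows faster


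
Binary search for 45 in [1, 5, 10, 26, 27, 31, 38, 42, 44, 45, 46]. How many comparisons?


Search for 45:
[0,10] mid=5 arr[5]=31
[6,10] mid=8 arr[8]=44
[9,10] mid=9 arr[9]=45
Total: 3 comparisons


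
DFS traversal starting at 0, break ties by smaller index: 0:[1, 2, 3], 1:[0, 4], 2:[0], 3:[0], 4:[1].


DFS stack-based: start with [0]
Visit order: [0, 1, 4, 2, 3]


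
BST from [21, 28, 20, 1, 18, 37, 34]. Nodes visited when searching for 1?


BST root = 21
Search for 1: compare at each node
Path: [21, 20, 1]


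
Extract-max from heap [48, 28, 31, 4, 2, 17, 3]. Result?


Max = 48
Replace root with last, heapify down
Resulting heap: [31, 28, 17, 4, 2, 3]


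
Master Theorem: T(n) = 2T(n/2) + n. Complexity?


a=2, b=2, c=1. log_2(2)=1 = c=1. Case 2: O(n^c log n) = O(n log n)
Complexity: O(n log n)


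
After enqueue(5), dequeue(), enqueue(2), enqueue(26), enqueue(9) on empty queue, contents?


enqueue(5) -> [5]
dequeue() returns 5 -> []
enqueue(2) -> [2]
enqueue(26) -> [2, 26]
enqueue(9) -> [2, 26, 9]
Final queue (front to back): [2, 26, 9]


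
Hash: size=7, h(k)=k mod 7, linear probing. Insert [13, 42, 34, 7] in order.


Insertions: 13->slot 6; 42->slot 0; 34->slot 1; 7->slot 2
Table: [42, 34, 7, None, None, None, 13]


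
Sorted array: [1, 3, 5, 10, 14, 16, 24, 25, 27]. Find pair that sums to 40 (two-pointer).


Two pointers: lo=0, hi=8
Found pair: (16, 24) summing to 40


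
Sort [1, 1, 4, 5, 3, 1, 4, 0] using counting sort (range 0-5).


Count array: [1, 3, 0, 1, 2, 1]
Reconstruct: [0, 1, 1, 1, 3, 4, 4, 5]


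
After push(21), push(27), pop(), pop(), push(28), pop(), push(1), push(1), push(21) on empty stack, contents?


push(21) -> [21]
push(27) -> [21, 27]
pop() returns 27 -> [21]
pop() returns 21 -> []
push(28) -> [28]
pop() returns 28 -> []
push(1) -> [1]
push(1) -> [1, 1]
push(21) -> [1, 1, 21]
Final stack (bottom to top): [1, 1, 21]


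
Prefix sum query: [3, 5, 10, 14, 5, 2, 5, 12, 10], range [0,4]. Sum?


Prefix sums: [0, 3, 8, 18, 32, 37, 39, 44, 56, 66]
Sum[0..4] = prefix[5] - prefix[0] = 37 - 0 = 37


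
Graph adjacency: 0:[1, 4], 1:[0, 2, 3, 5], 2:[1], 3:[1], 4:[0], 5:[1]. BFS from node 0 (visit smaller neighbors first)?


BFS queue: start with [0]
Visit order: [0, 1, 4, 2, 3, 5]


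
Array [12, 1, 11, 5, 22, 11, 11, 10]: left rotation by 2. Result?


Left rotate by 2: [11, 5, 22, 11, 11, 10, 12, 1]


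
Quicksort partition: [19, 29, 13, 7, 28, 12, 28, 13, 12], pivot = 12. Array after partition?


Elements <= 12 go left of pivot.
Result: [7, 12, 12, 19, 28, 29, 28, 13, 13], pivot at index 2


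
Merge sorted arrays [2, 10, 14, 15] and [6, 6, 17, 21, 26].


Compare heads, take smaller each step.
Merged: [2, 6, 6, 10, 14, 15, 17, 21, 26]


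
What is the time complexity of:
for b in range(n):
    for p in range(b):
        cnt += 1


Per nesting level: O(n) * O(n) [triangular over b] = O(n^2)
Complexity: O(n^2)


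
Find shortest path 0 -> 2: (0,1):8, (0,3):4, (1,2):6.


Dijkstra from 0:
Distances: {0: 0, 1: 8, 2: 14, 3: 4}
Shortest distance to 2 = 14, path = [0, 1, 2]


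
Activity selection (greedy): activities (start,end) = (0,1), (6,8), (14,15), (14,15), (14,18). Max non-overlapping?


Greedy: pick earliest-ending, then skip overlaps.
Selected (3 activities): [(0, 1), (6, 8), (14, 15)]


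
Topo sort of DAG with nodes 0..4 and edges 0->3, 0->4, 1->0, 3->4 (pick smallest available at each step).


Kahn's algorithm, process smallest node first
Order: [1, 0, 2, 3, 4]


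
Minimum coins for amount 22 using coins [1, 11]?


dp[0]=0; dp[i]=1+min(dp[i-c] for c in coins)
...dp[17]=7, dp[18]=8, dp[19]=9, dp[20]=10, dp[21]=11, dp[22]=2
Minimum coins for 22 = 2


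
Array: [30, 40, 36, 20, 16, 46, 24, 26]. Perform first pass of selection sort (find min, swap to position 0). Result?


After one pass: [16, 40, 36, 20, 30, 46, 24, 26]


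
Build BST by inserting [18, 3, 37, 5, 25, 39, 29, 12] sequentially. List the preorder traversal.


Root = 18; build tree by BST insertion.
Preorder traversal: [18, 3, 5, 12, 37, 25, 29, 39]


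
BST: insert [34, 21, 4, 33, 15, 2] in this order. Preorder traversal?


Root = 34; build tree by BST insertion.
Preorder traversal: [34, 21, 4, 2, 15, 33]


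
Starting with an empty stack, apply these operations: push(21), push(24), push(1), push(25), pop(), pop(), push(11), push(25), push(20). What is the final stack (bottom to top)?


push(21) -> [21]
push(24) -> [21, 24]
push(1) -> [21, 24, 1]
push(25) -> [21, 24, 1, 25]
pop() returns 25 -> [21, 24, 1]
pop() returns 1 -> [21, 24]
push(11) -> [21, 24, 11]
push(25) -> [21, 24, 11, 25]
push(20) -> [21, 24, 11, 25, 20]
Final stack (bottom to top): [21, 24, 11, 25, 20]


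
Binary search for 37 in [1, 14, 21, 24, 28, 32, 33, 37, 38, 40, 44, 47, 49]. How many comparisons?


Search for 37:
[0,12] mid=6 arr[6]=33
[7,12] mid=9 arr[9]=40
[7,8] mid=7 arr[7]=37
Total: 3 comparisons


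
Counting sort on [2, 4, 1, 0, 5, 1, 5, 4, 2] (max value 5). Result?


Count array: [1, 2, 2, 0, 2, 2]
Reconstruct: [0, 1, 1, 2, 2, 4, 4, 5, 5]


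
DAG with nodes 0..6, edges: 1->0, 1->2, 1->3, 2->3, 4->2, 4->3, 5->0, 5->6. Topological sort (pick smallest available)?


Kahn's algorithm, process smallest node first
Order: [1, 4, 2, 3, 5, 0, 6]


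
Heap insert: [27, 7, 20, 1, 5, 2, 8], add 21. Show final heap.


Append 21: [27, 7, 20, 1, 5, 2, 8, 21]
Bubble up: swap idx 7(21) with idx 3(1); swap idx 3(21) with idx 1(7)
Result: [27, 21, 20, 7, 5, 2, 8, 1]


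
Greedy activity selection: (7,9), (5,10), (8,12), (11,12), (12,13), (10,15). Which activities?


Greedy: pick earliest-ending, then skip overlaps.
Selected (3 activities): [(7, 9), (11, 12), (12, 13)]


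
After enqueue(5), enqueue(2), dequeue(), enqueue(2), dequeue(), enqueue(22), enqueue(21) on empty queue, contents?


enqueue(5) -> [5]
enqueue(2) -> [5, 2]
dequeue() returns 5 -> [2]
enqueue(2) -> [2, 2]
dequeue() returns 2 -> [2]
enqueue(22) -> [2, 22]
enqueue(21) -> [2, 22, 21]
Final queue (front to back): [2, 22, 21]


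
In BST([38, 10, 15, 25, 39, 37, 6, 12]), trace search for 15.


BST root = 38
Search for 15: compare at each node
Path: [38, 10, 15]


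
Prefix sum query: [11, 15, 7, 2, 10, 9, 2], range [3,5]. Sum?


Prefix sums: [0, 11, 26, 33, 35, 45, 54, 56]
Sum[3..5] = prefix[6] - prefix[3] = 54 - 33 = 21


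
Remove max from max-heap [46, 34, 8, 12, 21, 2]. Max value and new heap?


Max = 46
Replace root with last, heapify down
Resulting heap: [34, 21, 8, 12, 2]


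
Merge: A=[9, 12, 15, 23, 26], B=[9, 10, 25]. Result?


Compare heads, take smaller each step.
Merged: [9, 9, 10, 12, 15, 23, 25, 26]


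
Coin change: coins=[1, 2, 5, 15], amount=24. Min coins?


dp[0]=0; dp[i]=1+min(dp[i-c] for c in coins)
...dp[19]=3, dp[20]=2, dp[21]=3, dp[22]=3, dp[23]=4, dp[24]=4
Minimum coins for 24 = 4


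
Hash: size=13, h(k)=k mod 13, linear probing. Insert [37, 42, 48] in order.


Insertions: 37->slot 11; 42->slot 3; 48->slot 9
Table: [None, None, None, 42, None, None, None, None, None, 48, None, 37, None]


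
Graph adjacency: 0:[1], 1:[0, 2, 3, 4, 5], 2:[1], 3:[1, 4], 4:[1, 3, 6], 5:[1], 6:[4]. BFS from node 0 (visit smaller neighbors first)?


BFS queue: start with [0]
Visit order: [0, 1, 2, 3, 4, 5, 6]


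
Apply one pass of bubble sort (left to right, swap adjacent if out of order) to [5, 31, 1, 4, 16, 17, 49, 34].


After one pass: [5, 1, 4, 16, 17, 31, 34, 49]


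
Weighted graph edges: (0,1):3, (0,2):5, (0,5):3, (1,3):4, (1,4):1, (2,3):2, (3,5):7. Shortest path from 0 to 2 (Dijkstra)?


Dijkstra from 0:
Distances: {0: 0, 1: 3, 2: 5, 3: 7, 4: 4, 5: 3}
Shortest distance to 2 = 5, path = [0, 2]


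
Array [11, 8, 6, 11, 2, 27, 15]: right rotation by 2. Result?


Right rotate by 2: [27, 15, 11, 8, 6, 11, 2]


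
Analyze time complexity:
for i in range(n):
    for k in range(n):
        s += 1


Per nesting level: O(n) * O(n) = O(n^2)
Complexity: O(n^2)


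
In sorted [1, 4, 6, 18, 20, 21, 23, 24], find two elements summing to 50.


Two pointers: lo=0, hi=7
No pair sums to 50


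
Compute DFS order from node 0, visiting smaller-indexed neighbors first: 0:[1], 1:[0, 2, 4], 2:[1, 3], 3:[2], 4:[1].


DFS stack-based: start with [0]
Visit order: [0, 1, 2, 3, 4]


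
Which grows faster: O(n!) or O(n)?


linear grows slower than factorial
O(n) is asymptotically smaller; O(n!) grows faster


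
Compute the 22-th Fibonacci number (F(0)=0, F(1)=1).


F(n)=F(n-1)+F(n-2)
...F(20)=6765, F(21)=10946, F(22)=17711


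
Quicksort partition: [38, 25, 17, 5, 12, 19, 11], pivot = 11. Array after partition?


Elements <= 11 go left of pivot.
Result: [5, 11, 17, 38, 12, 19, 25], pivot at index 1


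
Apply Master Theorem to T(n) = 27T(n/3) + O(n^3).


a=27, b=3, c=3. log_3(27)=3 = c=3. Case 2: O(n^c log n) = O(n^3 log n)
Complexity: O(n^3 log n)


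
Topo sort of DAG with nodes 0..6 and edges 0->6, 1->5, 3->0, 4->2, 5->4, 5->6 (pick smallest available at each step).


Kahn's algorithm, process smallest node first
Order: [1, 3, 0, 5, 4, 2, 6]


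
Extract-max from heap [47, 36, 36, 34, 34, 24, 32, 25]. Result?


Max = 47
Replace root with last, heapify down
Resulting heap: [36, 34, 36, 25, 34, 24, 32]


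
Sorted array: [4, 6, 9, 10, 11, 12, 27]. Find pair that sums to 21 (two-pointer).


Two pointers: lo=0, hi=6
Found pair: (9, 12) summing to 21


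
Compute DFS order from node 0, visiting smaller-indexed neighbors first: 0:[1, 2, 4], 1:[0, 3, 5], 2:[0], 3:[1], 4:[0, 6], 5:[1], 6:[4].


DFS stack-based: start with [0]
Visit order: [0, 1, 3, 5, 2, 4, 6]


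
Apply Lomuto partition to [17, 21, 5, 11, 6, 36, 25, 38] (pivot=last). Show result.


Elements <= 38 go left of pivot.
Result: [17, 21, 5, 11, 6, 36, 25, 38], pivot at index 7


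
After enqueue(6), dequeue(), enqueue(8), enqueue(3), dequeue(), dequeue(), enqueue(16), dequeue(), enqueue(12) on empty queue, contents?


enqueue(6) -> [6]
dequeue() returns 6 -> []
enqueue(8) -> [8]
enqueue(3) -> [8, 3]
dequeue() returns 8 -> [3]
dequeue() returns 3 -> []
enqueue(16) -> [16]
dequeue() returns 16 -> []
enqueue(12) -> [12]
Final queue (front to back): [12]


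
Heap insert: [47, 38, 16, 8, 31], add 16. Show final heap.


Append 16: [47, 38, 16, 8, 31, 16]
Bubble up: no swaps needed
Result: [47, 38, 16, 8, 31, 16]


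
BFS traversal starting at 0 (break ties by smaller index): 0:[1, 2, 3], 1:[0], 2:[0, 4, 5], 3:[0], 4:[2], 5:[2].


BFS queue: start with [0]
Visit order: [0, 1, 2, 3, 4, 5]


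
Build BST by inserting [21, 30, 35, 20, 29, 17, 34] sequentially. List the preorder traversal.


Root = 21; build tree by BST insertion.
Preorder traversal: [21, 20, 17, 30, 29, 35, 34]


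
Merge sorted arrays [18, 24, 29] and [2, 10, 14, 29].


Compare heads, take smaller each step.
Merged: [2, 10, 14, 18, 24, 29, 29]


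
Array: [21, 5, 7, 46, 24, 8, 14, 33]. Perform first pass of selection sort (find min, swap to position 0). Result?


After one pass: [5, 21, 7, 46, 24, 8, 14, 33]


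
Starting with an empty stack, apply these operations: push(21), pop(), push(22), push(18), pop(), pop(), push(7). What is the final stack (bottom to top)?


push(21) -> [21]
pop() returns 21 -> []
push(22) -> [22]
push(18) -> [22, 18]
pop() returns 18 -> [22]
pop() returns 22 -> []
push(7) -> [7]
Final stack (bottom to top): [7]


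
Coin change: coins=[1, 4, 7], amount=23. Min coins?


dp[0]=0; dp[i]=1+min(dp[i-c] for c in coins)
...dp[18]=3, dp[19]=4, dp[20]=5, dp[21]=3, dp[22]=4, dp[23]=5
Minimum coins for 23 = 5


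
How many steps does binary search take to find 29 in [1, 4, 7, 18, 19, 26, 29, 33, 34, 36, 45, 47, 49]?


Search for 29:
[0,12] mid=6 arr[6]=29
Total: 1 comparisons


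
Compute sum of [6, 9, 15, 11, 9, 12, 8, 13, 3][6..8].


Prefix sums: [0, 6, 15, 30, 41, 50, 62, 70, 83, 86]
Sum[6..8] = prefix[9] - prefix[6] = 86 - 62 = 24


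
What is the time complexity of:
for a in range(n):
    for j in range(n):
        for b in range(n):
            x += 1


Per nesting level: O(n) * O(n) * O(n) = O(n^3)
Complexity: O(n^3)


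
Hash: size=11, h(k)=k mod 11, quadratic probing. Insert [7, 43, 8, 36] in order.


Insertions: 7->slot 7; 43->slot 10; 8->slot 8; 36->slot 3
Table: [None, None, None, 36, None, None, None, 7, 8, None, 43]


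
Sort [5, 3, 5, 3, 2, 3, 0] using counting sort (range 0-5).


Count array: [1, 0, 1, 3, 0, 2]
Reconstruct: [0, 2, 3, 3, 3, 5, 5]


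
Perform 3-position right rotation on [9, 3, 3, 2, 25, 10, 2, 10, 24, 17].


Right rotate by 3: [10, 24, 17, 9, 3, 3, 2, 25, 10, 2]


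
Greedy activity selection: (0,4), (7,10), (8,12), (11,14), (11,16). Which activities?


Greedy: pick earliest-ending, then skip overlaps.
Selected (3 activities): [(0, 4), (7, 10), (11, 14)]


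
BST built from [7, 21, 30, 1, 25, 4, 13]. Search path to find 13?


BST root = 7
Search for 13: compare at each node
Path: [7, 21, 13]


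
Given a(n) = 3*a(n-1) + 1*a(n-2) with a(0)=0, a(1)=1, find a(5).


Build bottom-up:
...a(3)=10, a(4)=33, a(5)=3*33+1*10=109


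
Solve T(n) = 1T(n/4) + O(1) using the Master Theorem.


a=1, b=4, c=0. log_4(1)=0 = c=0. Case 2: O(n^c log n) = O(log n)
Complexity: O(log n)


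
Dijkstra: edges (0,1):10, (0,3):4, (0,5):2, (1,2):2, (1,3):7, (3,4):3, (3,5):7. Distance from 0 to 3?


Dijkstra from 0:
Distances: {0: 0, 1: 10, 2: 12, 3: 4, 4: 7, 5: 2}
Shortest distance to 3 = 4, path = [0, 3]


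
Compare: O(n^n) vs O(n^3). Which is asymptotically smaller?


cubic grows slower than n^n
O(n^3) is asymptotically smaller; O(n^n) grows faster


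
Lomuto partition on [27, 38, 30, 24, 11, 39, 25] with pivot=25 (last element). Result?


Elements <= 25 go left of pivot.
Result: [24, 11, 25, 27, 38, 39, 30], pivot at index 2


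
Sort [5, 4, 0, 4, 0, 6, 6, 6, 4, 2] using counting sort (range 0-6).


Count array: [2, 0, 1, 0, 3, 1, 3]
Reconstruct: [0, 0, 2, 4, 4, 4, 5, 6, 6, 6]


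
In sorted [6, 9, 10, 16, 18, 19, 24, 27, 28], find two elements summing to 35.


Two pointers: lo=0, hi=8
Found pair: (16, 19) summing to 35


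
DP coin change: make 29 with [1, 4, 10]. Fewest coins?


dp[0]=0; dp[i]=1+min(dp[i-c] for c in coins)
...dp[24]=3, dp[25]=4, dp[26]=5, dp[27]=6, dp[28]=4, dp[29]=5
Minimum coins for 29 = 5


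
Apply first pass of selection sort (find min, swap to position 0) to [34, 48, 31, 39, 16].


After one pass: [16, 48, 31, 39, 34]


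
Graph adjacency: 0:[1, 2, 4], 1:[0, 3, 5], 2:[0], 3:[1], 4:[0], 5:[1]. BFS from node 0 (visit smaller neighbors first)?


BFS queue: start with [0]
Visit order: [0, 1, 2, 4, 3, 5]


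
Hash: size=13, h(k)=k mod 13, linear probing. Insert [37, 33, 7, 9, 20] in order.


Insertions: 37->slot 11; 33->slot 7; 7->slot 8; 9->slot 9; 20->slot 10
Table: [None, None, None, None, None, None, None, 33, 7, 9, 20, 37, None]


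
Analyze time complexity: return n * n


Analysis: constant-time operation, no loop
Complexity: O(1)


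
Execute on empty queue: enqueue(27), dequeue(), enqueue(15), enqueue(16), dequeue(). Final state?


enqueue(27) -> [27]
dequeue() returns 27 -> []
enqueue(15) -> [15]
enqueue(16) -> [15, 16]
dequeue() returns 15 -> [16]
Final queue (front to back): [16]


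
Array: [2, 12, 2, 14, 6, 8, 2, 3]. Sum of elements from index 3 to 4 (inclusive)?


Prefix sums: [0, 2, 14, 16, 30, 36, 44, 46, 49]
Sum[3..4] = prefix[5] - prefix[3] = 36 - 16 = 20


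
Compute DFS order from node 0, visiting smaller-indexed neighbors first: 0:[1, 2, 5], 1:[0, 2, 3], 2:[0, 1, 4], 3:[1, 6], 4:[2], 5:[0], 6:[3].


DFS stack-based: start with [0]
Visit order: [0, 1, 2, 4, 3, 6, 5]


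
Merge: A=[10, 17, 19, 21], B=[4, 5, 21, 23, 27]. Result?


Compare heads, take smaller each step.
Merged: [4, 5, 10, 17, 19, 21, 21, 23, 27]


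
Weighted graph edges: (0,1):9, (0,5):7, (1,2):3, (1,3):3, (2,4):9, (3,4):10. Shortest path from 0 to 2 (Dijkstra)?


Dijkstra from 0:
Distances: {0: 0, 1: 9, 2: 12, 3: 12, 4: 21, 5: 7}
Shortest distance to 2 = 12, path = [0, 1, 2]


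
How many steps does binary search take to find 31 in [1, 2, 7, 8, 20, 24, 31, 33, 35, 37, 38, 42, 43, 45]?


Search for 31:
[0,13] mid=6 arr[6]=31
Total: 1 comparisons


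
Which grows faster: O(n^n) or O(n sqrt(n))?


n^1.5 grows slower than n^n
O(n sqrt(n)) is asymptotically smaller; O(n^n) grows faster


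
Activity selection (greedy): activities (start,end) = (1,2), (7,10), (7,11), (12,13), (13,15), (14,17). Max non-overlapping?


Greedy: pick earliest-ending, then skip overlaps.
Selected (4 activities): [(1, 2), (7, 10), (12, 13), (13, 15)]


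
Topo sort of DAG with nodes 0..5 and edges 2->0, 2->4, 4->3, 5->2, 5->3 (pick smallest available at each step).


Kahn's algorithm, process smallest node first
Order: [1, 5, 2, 0, 4, 3]
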